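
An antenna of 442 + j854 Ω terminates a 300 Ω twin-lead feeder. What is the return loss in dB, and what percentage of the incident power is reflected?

Γ = (142 + j854)/(742 + j854), |Γ| = 0.765
RL = −20·log₁₀(0.765) = 2.32 dB
P_refl/P_inc = |Γ|² = 0.586

RL ≈ 2.32 dB; 58.6% of incident power reflected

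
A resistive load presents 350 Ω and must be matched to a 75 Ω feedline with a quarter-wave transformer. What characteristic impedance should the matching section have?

Z_qwt ≈ 162 Ω

Z_qwt = √(Z_0·R_L) = √(75 × 350) = √26250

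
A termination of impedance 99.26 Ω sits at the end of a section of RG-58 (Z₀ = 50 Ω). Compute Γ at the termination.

Γ = (Z_L − Z_0)/(Z_L + Z_0) = (99.26 − 50)/(99.26 + 50) = 49.26/149.3

Γ = 0.33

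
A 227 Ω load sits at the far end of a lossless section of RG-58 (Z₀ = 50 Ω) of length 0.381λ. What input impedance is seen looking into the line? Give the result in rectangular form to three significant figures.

Z_in ≈ 22.5 + j48.6 Ω

βl = 2π × 0.381 = 137°
tan(βl) = tan(137°) = -0.927
Z_in = Z_0·(Z_L + jZ_0·tanβl)/(Z_0 + jZ_L·tanβl)
     = 50·(227 − j46.4)/(50 − j210)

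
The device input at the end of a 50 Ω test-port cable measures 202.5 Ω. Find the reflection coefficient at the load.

Γ = 0.604

Γ = (Z_L − Z_0)/(Z_L + Z_0) = (202.5 − 50)/(202.5 + 50) = 152.5/252.5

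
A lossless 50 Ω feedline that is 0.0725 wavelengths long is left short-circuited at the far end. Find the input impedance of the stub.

Z_in ≈ +j24.5 Ω

βl = 2π × 0.0725 = 26.1°
tan(βl) = 0.49
For a short-circuited stub, Z_in = jZ_0·tan(βl)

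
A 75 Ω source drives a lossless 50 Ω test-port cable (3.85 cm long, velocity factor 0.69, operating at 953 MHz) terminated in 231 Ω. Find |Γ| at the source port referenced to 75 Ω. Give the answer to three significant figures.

|Γ| ≈ 0.722

λ = v/f = 0.69·c / 953 MHz = 0.217 m
βl = 2π·l/λ = 2π × 0.177 = 63.8°
tan(βl) = 2.03
Z_in = Z_0·(Z_L + jZ_0·tanβl)/(Z_0 + jZ_L·tanβl) = 13.3 − j23.2 Ω
Γ_s = (Z_in − Z_s)/(Z_in + Z_s) = (-61.7 − j23.2)/(88.3 − j23.2), |Γ_s| = 0.722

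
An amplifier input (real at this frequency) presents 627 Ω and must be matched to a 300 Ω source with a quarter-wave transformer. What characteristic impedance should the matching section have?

Z_qwt ≈ 434 Ω

Z_qwt = √(Z_0·R_L) = √(300 × 627) = √188100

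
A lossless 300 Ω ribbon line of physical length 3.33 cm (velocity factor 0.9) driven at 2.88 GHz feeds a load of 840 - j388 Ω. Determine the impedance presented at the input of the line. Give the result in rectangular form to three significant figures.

Z_in ≈ 166 + j264 Ω

λ = v/f = 0.9·c / 2.88 GHz = 0.0938 m
βl = 2π·l/λ = 2π × 0.355 = 128°
tan(βl) = tan(128°) = -1.29
Z_in = Z_0·(Z_L + jZ_0·tanβl)/(Z_0 + jZ_L·tanβl)
     = 300·(840 − j774)/(-199 − j1080)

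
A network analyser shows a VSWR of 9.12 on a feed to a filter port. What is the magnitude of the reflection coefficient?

|Γ| = (S − 1)/(S + 1) = (9.12 − 1)/(9.12 + 1) = 8.12/10.1

|Γ| ≈ 0.802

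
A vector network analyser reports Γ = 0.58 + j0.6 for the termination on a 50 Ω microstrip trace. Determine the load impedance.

Z_L ≈ 28.3 + j112 Ω

Z_L = Z_0·(1 + Γ)/(1 − Γ) = 50·(1.58 + j0.6)/(0.42 − j0.6)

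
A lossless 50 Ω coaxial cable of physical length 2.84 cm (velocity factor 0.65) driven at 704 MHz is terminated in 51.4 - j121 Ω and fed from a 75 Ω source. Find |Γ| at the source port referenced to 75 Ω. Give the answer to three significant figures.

|Γ| ≈ 0.809

λ = v/f = 0.65·c / 704 MHz = 0.277 m
βl = 2π·l/λ = 2π × 0.103 = 36.9°
tan(βl) = 0.751
Z_in = Z_0·(Z_L + jZ_0·tanβl)/(Z_0 + jZ_L·tanβl) = 9.42 − j32.2 Ω
Γ_s = (Z_in − Z_s)/(Z_in + Z_s) = (-65.6 − j32.2)/(84.4 − j32.2), |Γ_s| = 0.809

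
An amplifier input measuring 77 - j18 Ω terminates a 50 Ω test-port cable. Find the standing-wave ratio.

Γ = (Z_L − Z_0)/(Z_L + Z_0) = (27 − j18)/(127 − j18)
|Γ| = 32.4/128 = 0.253
VSWR = (1 + |Γ|)/(1 − |Γ|) = 1.25/0.747

VSWR ≈ 1.68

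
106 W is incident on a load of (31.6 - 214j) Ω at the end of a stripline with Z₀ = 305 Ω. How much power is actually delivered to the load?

P_delivered ≈ 25.7 W

|Γ| = |(-273.4 − j214)/(336.6 − j214)| = 0.87
|Γ|² = 0.758
P_refl = |Γ|²·P_inc = 80.3 W, P_del = (1 − |Γ|²)·P_inc = 25.7 W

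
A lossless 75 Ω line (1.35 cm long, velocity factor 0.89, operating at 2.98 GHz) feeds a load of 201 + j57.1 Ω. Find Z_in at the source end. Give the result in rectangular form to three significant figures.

Z_in ≈ 42.5 − j54.7 Ω

λ = v/f = 0.89·c / 2.98 GHz = 0.0896 m
βl = 2π·l/λ = 2π × 0.151 = 54.2°
tan(βl) = tan(54.2°) = 1.39
Z_in = Z_0·(Z_L + jZ_0·tanβl)/(Z_0 + jZ_L·tanβl)
     = 75·(201 + j161)/(-4.3 + j279)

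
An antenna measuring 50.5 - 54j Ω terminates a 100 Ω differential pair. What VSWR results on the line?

Γ = (Z_L − Z_0)/(Z_L + Z_0) = (-49.5 − j54)/(150.5 − j54)
|Γ| = 73.3/160 = 0.458
VSWR = (1 + |Γ|)/(1 − |Γ|) = 1.46/0.542

VSWR ≈ 2.69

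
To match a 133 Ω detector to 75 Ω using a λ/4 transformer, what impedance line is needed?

Z_qwt ≈ 99.9 Ω

Z_qwt = √(Z_0·R_L) = √(75 × 133) = √9975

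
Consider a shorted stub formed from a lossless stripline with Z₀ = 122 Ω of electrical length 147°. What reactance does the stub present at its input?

X_in ≈ -79.2 Ω (capacitive)

tan(βl) = -0.649
For a shorted stub, Z_in = jZ_0·tan(βl)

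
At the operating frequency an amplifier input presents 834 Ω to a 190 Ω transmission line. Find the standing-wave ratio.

VSWR ≈ 4.39

Γ = (834 − 190)/(834 + 190) = 0.629
VSWR = (1 + 0.629)/(1 − 0.629)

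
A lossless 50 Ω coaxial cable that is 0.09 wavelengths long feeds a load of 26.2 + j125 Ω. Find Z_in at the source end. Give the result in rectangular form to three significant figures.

βl = 2π × 0.09 = 32.4°
tan(βl) = tan(32.4°) = 0.635
Z_in = Z_0·(Z_L + jZ_0·tanβl)/(Z_0 + jZ_L·tanβl)
     = 50·(26.2 + j157)/(-29.3 + j16.6)

Z_in ≈ 80.8 − j221 Ω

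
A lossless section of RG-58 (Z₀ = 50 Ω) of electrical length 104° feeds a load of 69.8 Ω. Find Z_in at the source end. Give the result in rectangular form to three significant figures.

Z_in ≈ 36.9 + j5.88 Ω

tan(βl) = tan(104°) = -4.01
Z_in = Z_0·(Z_L + jZ_0·tanβl)/(Z_0 + jZ_L·tanβl)
     = 50·(69.8 − j201)/(50 − j280)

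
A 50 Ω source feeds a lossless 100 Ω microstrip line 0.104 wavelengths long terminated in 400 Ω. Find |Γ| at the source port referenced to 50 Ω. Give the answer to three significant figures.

|Γ| ≈ 0.709

βl = 2π × 0.104 = 37.4°
tan(βl) = 0.766
Z_in = Z_0·(Z_L + jZ_0·tanβl)/(Z_0 + jZ_L·tanβl) = 61.1 − j111 Ω
Γ_s = (Z_in − Z_s)/(Z_in + Z_s) = (11.1 − j111)/(111 − j111), |Γ_s| = 0.709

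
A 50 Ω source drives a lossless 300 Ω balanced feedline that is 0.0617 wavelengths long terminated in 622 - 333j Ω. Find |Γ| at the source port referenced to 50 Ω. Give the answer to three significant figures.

βl = 2π × 0.0617 = 22.2°
tan(βl) = 0.408
Z_in = Z_0·(Z_L + jZ_0·tanβl)/(Z_0 + jZ_L·tanβl) = 257 − j294 Ω
Γ_s = (Z_in − Z_s)/(Z_in + Z_s) = (207 − j294)/(307 − j294), |Γ_s| = 0.846

|Γ| ≈ 0.846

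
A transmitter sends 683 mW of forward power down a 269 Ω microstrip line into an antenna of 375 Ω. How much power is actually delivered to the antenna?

P_delivered ≈ 664 mW

Γ = (375 − 269)/(375 + 269) = 0.165
|Γ|² = 0.0271
P_refl = |Γ|²·P_inc = 18.5 mW, P_del = (1 − |Γ|²)·P_inc = 664 mW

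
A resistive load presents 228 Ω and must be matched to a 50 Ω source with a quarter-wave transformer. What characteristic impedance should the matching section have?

Z_qwt = √(Z_0·R_L) = √(50 × 228) = √11400

Z_qwt ≈ 107 Ω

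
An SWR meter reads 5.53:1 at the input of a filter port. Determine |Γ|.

|Γ| ≈ 0.694

|Γ| = (S − 1)/(S + 1) = (5.53 − 1)/(5.53 + 1) = 4.53/6.53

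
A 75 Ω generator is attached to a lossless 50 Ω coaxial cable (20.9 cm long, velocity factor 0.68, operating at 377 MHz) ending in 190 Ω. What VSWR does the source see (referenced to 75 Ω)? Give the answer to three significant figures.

VSWR ≈ 3.94

λ = v/f = 0.68·c / 377 MHz = 0.541 m
βl = 2π·l/λ = 2π × 0.386 = 139°
tan(βl) = -0.868
Z_in = Z_0·(Z_L + jZ_0·tanβl)/(Z_0 + jZ_L·tanβl) = 28 + j49.1 Ω
Γ_s = (Z_in − Z_s)/(Z_in + Z_s) = (-47 + j49.1)/(103 + j49.1), |Γ_s| = 0.595
VSWR = (1 + |Γ_s|)/(1 − |Γ_s|)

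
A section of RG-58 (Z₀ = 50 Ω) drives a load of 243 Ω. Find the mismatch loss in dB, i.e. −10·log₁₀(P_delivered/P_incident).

mismatch loss ≈ 2.47 dB

Γ = (243 − 50)/(243 + 50) = 0.659
|Γ|² = 0.434, so P_del/P_inc = 1 − |Γ|² = 0.566
ML = −10·log₁₀(1 − |Γ|²)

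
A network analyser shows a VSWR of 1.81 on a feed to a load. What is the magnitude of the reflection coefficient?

|Γ| ≈ 0.288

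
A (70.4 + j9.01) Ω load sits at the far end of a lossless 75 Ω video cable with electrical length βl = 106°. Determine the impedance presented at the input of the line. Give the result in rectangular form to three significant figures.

tan(βl) = tan(106°) = -3.49
Z_in = Z_0·(Z_L + jZ_0·tanβl)/(Z_0 + jZ_L·tanβl)
     = 75·(70.4 − j253)/(106 − j246)

Z_in ≈ 72.8 − j10 Ω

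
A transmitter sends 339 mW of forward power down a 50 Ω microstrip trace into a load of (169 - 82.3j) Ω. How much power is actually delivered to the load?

|Γ| = |(119 − j82.3)/(219 − j82.3)| = 0.618
|Γ|² = 0.382
P_refl = |Γ|²·P_inc = 130 mW, P_del = (1 − |Γ|²)·P_inc = 209 mW

P_delivered ≈ 209 mW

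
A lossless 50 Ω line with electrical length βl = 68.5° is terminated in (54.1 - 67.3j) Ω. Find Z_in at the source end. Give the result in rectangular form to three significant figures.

Z_in ≈ 14.9 + j4.24 Ω

tan(βl) = tan(68.5°) = 2.54
Z_in = Z_0·(Z_L + jZ_0·tanβl)/(Z_0 + jZ_L·tanβl)
     = 50·(54.1 + j59.6)/(221 + j137)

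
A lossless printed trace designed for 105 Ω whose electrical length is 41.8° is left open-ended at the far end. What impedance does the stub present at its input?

tan(βl) = 0.894
For an open-ended stub, Z_in = −jZ_0·cot(βl) = −jZ_0/tan(βl)

Z_in ≈ −j117 Ω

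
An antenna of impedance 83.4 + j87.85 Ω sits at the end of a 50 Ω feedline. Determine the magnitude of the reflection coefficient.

|Γ| ≈ 0.588

Γ = (Z_L − Z_0)/(Z_L + Z_0) = (33.4 + j87.85)/(133.4 + j87.85)
|Γ| = 94/160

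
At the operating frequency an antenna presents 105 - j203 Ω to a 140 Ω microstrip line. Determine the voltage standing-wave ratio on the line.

VSWR ≈ 4.67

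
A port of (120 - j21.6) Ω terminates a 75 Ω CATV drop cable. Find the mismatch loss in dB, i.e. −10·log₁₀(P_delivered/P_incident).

Γ = (45 − j21.6)/(195 − j21.6), |Γ| = 0.254
|Γ|² = 0.0647, so P_del/P_inc = 1 − |Γ|² = 0.935
ML = −10·log₁₀(1 − |Γ|²)

mismatch loss ≈ 0.291 dB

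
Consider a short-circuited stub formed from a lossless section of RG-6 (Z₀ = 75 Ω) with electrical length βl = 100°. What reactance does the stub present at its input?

tan(βl) = -5.67
For a short-circuited stub, Z_in = jZ_0·tan(βl)

X_in ≈ -425 Ω (capacitive)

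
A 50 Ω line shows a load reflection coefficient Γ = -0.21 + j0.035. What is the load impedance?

Z_L = Z_0·(1 + Γ)/(1 − Γ) = 50·(0.79 + j0.035)/(1.21 − j0.035)

Z_L ≈ 32.6 + j2.39 Ω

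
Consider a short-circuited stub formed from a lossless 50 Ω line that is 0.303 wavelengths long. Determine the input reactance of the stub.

βl = 2π × 0.303 = 109°
tan(βl) = -2.89
For a short-circuited stub, Z_in = jZ_0·tan(βl)

X_in ≈ -145 Ω (capacitive)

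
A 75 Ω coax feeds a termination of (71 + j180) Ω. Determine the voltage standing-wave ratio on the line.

Γ = (Z_L − Z_0)/(Z_L + Z_0) = (-4 + j180)/(146 + j180)
|Γ| = 180/232 = 0.777
VSWR = (1 + |Γ|)/(1 − |Γ|) = 1.78/0.223

VSWR ≈ 7.96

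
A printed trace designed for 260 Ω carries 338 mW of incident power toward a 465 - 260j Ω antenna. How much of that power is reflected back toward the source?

|Γ| = |(205 − j260)/(725 − j260)| = 0.43
|Γ|² = 0.185
P_refl = |Γ|²·P_inc = 62.5 mW, P_del = (1 − |Γ|²)·P_inc = 276 mW

P_reflected ≈ 62.5 mW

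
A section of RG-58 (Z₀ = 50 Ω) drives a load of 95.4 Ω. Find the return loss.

Γ = (95.4 − 50)/(95.4 + 50) = 0.312
RL = −20·log₁₀|Γ| = −20·log₁₀(0.312)

RL ≈ 10.1 dB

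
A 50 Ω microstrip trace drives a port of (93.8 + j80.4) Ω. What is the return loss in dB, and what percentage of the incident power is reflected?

Γ = (43.8 + j80.4)/(143.8 + j80.4), |Γ| = 0.556
RL = −20·log₁₀(0.556) = 5.1 dB
P_refl/P_inc = |Γ|² = 0.309

RL ≈ 5.1 dB; 30.9% of incident power reflected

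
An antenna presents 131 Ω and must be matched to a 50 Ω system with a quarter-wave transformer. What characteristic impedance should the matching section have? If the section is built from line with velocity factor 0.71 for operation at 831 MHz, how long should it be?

Z_qwt ≈ 80.9 Ω; length ≈ 6.41 cm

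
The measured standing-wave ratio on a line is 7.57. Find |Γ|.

|Γ| ≈ 0.767

|Γ| = (S − 1)/(S + 1) = (7.57 − 1)/(7.57 + 1) = 6.57/8.57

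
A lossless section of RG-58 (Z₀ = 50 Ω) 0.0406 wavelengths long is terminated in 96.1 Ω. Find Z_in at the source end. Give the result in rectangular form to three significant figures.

βl = 2π × 0.0406 = 14.6°
tan(βl) = tan(14.6°) = 0.261
Z_in = Z_0·(Z_L + jZ_0·tanβl)/(Z_0 + jZ_L·tanβl)
     = 50·(96.1 + j13)/(50 + j25.1)

Z_in ≈ 82 − j28.1 Ω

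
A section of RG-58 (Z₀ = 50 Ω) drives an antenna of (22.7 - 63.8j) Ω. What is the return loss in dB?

Γ = (-27.3 − j63.8)/(72.7 − j63.8), |Γ| = 0.717
RL = −20·log₁₀|Γ| = −20·log₁₀(0.717)

RL ≈ 2.88 dB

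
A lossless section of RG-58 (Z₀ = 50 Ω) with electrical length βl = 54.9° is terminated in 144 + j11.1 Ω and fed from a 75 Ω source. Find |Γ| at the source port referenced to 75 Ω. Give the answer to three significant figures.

tan(βl) = 1.42
Z_in = Z_0·(Z_L + jZ_0·tanβl)/(Z_0 + jZ_L·tanβl) = 25.2 − j30.9 Ω
Γ_s = (Z_in − Z_s)/(Z_in + Z_s) = (-49.8 − j30.9)/(100 − j30.9), |Γ_s| = 0.559

|Γ| ≈ 0.559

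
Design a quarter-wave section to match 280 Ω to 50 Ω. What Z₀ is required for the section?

Z_qwt ≈ 118 Ω

Z_qwt = √(Z_0·R_L) = √(50 × 280) = √14000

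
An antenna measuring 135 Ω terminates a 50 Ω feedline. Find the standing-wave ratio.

VSWR ≈ 2.7

Γ = (135 − 50)/(135 + 50) = 0.459
VSWR = (1 + 0.459)/(1 − 0.459)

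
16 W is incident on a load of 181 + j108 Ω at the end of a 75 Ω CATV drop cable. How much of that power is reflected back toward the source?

|Γ| = |(106 + j108)/(256 + j108)| = 0.545
|Γ|² = 0.297
P_refl = |Γ|²·P_inc = 4.75 W, P_del = (1 − |Γ|²)·P_inc = 11.3 W

P_reflected ≈ 4.75 W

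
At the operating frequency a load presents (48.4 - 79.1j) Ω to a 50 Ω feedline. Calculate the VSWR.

VSWR ≈ 4.36

Γ = (Z_L − Z_0)/(Z_L + Z_0) = (-1.6 − j79.1)/(98.4 − j79.1)
|Γ| = 79.1/126 = 0.627
VSWR = (1 + |Γ|)/(1 − |Γ|) = 1.63/0.373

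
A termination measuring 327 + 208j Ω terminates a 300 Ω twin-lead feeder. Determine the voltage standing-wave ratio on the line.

Γ = (Z_L − Z_0)/(Z_L + Z_0) = (27 + j208)/(627 + j208)
|Γ| = 210/661 = 0.318
VSWR = (1 + |Γ|)/(1 − |Γ|) = 1.32/0.682

VSWR ≈ 1.93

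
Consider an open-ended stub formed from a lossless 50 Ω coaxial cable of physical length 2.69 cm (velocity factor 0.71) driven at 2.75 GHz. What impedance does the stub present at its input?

Z_in ≈ +j35 Ω

λ = v/f = 0.71·c / 2.75 GHz = 0.0775 m
βl = 2π·l/λ = 2π × 0.347 = 125°
tan(βl) = -1.43
For an open-ended stub, Z_in = −jZ_0·cot(βl) = −jZ_0/tan(βl)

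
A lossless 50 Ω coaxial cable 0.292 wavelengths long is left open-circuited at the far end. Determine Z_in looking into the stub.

Z_in ≈ +j13.5 Ω

βl = 2π × 0.292 = 105°
tan(βl) = -3.7
For an open-circuited stub, Z_in = −jZ_0·cot(βl) = −jZ_0/tan(βl)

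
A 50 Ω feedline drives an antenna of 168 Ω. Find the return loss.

RL ≈ 5.33 dB

Γ = (168 − 50)/(168 + 50) = 0.541
RL = −20·log₁₀|Γ| = −20·log₁₀(0.541)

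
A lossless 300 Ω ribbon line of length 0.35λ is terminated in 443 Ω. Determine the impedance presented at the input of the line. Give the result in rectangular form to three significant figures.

βl = 2π × 0.35 = 126°
tan(βl) = tan(126°) = -1.38
Z_in = Z_0·(Z_L + jZ_0·tanβl)/(Z_0 + jZ_L·tanβl)
     = 300·(443 − j413)/(300 − j610)

Z_in ≈ 250 + j95 Ω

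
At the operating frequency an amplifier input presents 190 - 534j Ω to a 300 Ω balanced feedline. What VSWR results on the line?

VSWR ≈ 7.07

Γ = (Z_L − Z_0)/(Z_L + Z_0) = (-110 − j534)/(490 − j534)
|Γ| = 545/725 = 0.752
VSWR = (1 + |Γ|)/(1 − |Γ|) = 1.75/0.248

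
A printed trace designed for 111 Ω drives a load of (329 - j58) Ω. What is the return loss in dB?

RL ≈ 5.88 dB

Γ = (218 − j58)/(440 − j58), |Γ| = 0.508
RL = −20·log₁₀|Γ| = −20·log₁₀(0.508)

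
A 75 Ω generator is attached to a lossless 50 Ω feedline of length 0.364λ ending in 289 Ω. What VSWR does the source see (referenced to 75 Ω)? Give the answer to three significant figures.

βl = 2π × 0.364 = 131°
tan(βl) = -1.15
Z_in = Z_0·(Z_L + jZ_0·tanβl)/(Z_0 + jZ_L·tanβl) = 14.9 + j41.3 Ω
Γ_s = (Z_in − Z_s)/(Z_in + Z_s) = (-60.1 + j41.3)/(89.9 + j41.3), |Γ_s| = 0.738
VSWR = (1 + |Γ_s|)/(1 − |Γ_s|)

VSWR ≈ 6.62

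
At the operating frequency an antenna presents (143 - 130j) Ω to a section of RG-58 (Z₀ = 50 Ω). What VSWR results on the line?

Γ = (Z_L − Z_0)/(Z_L + Z_0) = (93 − j130)/(193 − j130)
|Γ| = 160/233 = 0.687
VSWR = (1 + |Γ|)/(1 − |Γ|) = 1.69/0.313

VSWR ≈ 5.39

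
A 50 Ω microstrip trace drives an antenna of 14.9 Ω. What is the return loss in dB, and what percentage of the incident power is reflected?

Γ = (14.9 − 50)/(14.9 + 50) = -0.541
RL = −20·log₁₀(0.541) = 5.34 dB
P_refl/P_inc = |Γ|² = 0.292

RL ≈ 5.34 dB; 29.2% of incident power reflected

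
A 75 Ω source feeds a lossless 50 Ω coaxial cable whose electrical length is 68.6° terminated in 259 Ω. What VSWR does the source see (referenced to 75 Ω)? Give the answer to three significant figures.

tan(βl) = 2.55
Z_in = Z_0·(Z_L + jZ_0·tanβl)/(Z_0 + jZ_L·tanβl) = 11.1 − j18.8 Ω
Γ_s = (Z_in − Z_s)/(Z_in + Z_s) = (-63.9 − j18.8)/(86.1 − j18.8), |Γ_s| = 0.756
VSWR = (1 + |Γ_s|)/(1 − |Γ_s|)

VSWR ≈ 7.21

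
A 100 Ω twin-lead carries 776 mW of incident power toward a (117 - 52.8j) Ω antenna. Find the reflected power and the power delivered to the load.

|Γ| = |(17 − j52.8)/(217 − j52.8)| = 0.248
|Γ|² = 0.0617
P_refl = |Γ|²·P_inc = 47.9 mW, P_del = (1 − |Γ|²)·P_inc = 728 mW

P_reflected ≈ 47.9 mW; P_delivered ≈ 728 mW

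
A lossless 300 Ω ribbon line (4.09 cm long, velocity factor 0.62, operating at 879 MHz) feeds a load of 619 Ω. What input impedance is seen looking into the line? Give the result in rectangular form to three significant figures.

λ = v/f = 0.62·c / 879 MHz = 0.212 m
βl = 2π·l/λ = 2π × 0.193 = 69.6°
tan(βl) = tan(69.6°) = 2.69
Z_in = Z_0·(Z_L + jZ_0·tanβl)/(Z_0 + jZ_L·tanβl)
     = 300·(619 + j806)/(300 + j1660)

Z_in ≈ 160 − j82.7 Ω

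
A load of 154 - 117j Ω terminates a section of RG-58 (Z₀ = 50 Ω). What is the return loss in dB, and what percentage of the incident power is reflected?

Γ = (104 − j117)/(204 − j117), |Γ| = 0.666
RL = −20·log₁₀(0.666) = 3.54 dB
P_refl/P_inc = |Γ|² = 0.443

RL ≈ 3.54 dB; 44.3% of incident power reflected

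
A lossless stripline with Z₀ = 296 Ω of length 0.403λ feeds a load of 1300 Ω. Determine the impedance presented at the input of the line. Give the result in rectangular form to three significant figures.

Z_in ≈ 186 + j363 Ω

βl = 2π × 0.403 = 145°
tan(βl) = tan(145°) = -0.698
Z_in = Z_0·(Z_L + jZ_0·tanβl)/(Z_0 + jZ_L·tanβl)
     = 296·(1300 − j207)/(296 − j908)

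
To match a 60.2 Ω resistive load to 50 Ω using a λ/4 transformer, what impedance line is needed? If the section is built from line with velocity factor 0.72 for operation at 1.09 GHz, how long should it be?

Z_qwt ≈ 54.9 Ω; length ≈ 4.95 cm

Z_qwt = √(Z_0·R_L) = √(50 × 60.2) = √3010
λ = 0.72·c/f = 0.198 m, so l = λ/4 = 0.0495 m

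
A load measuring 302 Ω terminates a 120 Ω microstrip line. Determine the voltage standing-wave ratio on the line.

VSWR ≈ 2.52

For a purely resistive load, VSWR = R_L/Z_0 or Z_0/R_L (whichever > 1) = 302/120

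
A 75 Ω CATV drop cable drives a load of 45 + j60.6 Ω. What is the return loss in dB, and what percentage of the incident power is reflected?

Γ = (-30 + j60.6)/(120 + j60.6), |Γ| = 0.503
RL = −20·log₁₀(0.503) = 5.97 dB
P_refl/P_inc = |Γ|² = 0.253

RL ≈ 5.97 dB; 25.3% of incident power reflected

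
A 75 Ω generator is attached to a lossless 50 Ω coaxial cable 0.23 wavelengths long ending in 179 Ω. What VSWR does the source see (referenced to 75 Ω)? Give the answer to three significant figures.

βl = 2π × 0.23 = 82.8°
tan(βl) = 7.92
Z_in = Z_0·(Z_L + jZ_0·tanβl)/(Z_0 + jZ_L·tanβl) = 14.2 − j5.82 Ω
Γ_s = (Z_in − Z_s)/(Z_in + Z_s) = (-60.8 − j5.82)/(89.2 − j5.82), |Γ_s| = 0.684
VSWR = (1 + |Γ_s|)/(1 − |Γ_s|)

VSWR ≈ 5.33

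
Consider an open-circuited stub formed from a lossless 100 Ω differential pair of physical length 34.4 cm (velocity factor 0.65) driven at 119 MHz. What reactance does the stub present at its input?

λ = v/f = 0.65·c / 119 MHz = 1.64 m
βl = 2π·l/λ = 2π × 0.21 = 75.6°
tan(βl) = 3.89
For an open-circuited stub, Z_in = −jZ_0·cot(βl) = −jZ_0/tan(βl)

X_in ≈ -25.7 Ω (capacitive)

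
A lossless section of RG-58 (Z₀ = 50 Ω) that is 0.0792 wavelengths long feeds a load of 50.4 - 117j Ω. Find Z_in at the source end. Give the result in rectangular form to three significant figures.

βl = 2π × 0.0792 = 28.5°
tan(βl) = tan(28.5°) = 0.543
Z_in = Z_0·(Z_L + jZ_0·tanβl)/(Z_0 + jZ_L·tanβl)
     = 50·(50.4 − j89.8)/(114 + j27.4)

Z_in ≈ 12 − j42.4 Ω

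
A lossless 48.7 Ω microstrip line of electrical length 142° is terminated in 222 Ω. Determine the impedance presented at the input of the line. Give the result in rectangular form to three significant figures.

tan(βl) = tan(142°) = -0.781
Z_in = Z_0·(Z_L + jZ_0·tanβl)/(Z_0 + jZ_L·tanβl)
     = 48.7·(222 − j38)/(48.7 − j173)

Z_in ≈ 26.1 + j55 Ω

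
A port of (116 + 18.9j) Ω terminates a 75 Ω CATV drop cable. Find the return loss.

Γ = (41 + j18.9)/(191 + j18.9), |Γ| = 0.235
RL = −20·log₁₀|Γ| = −20·log₁₀(0.235)

RL ≈ 12.6 dB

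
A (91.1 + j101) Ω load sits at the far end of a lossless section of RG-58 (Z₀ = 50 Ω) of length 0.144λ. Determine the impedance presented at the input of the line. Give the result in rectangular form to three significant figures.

Z_in ≈ 30.4 − j59.9 Ω

βl = 2π × 0.144 = 51.8°
tan(βl) = tan(51.8°) = 1.27
Z_in = Z_0·(Z_L + jZ_0·tanβl)/(Z_0 + jZ_L·tanβl)
     = 50·(91.1 + j165)/(-78.5 + j116)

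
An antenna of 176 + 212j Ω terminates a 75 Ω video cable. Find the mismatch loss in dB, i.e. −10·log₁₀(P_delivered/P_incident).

Γ = (101 + j212)/(251 + j212), |Γ| = 0.715
|Γ|² = 0.511, so P_del/P_inc = 1 − |Γ|² = 0.489
ML = −10·log₁₀(1 − |Γ|²)

mismatch loss ≈ 3.11 dB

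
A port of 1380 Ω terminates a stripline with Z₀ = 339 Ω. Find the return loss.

Γ = (1380 − 339)/(1380 + 339) = 0.606
RL = −20·log₁₀|Γ| = −20·log₁₀(0.606)

RL ≈ 4.36 dB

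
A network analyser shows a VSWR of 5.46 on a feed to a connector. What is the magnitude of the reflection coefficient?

|Γ| = (S − 1)/(S + 1) = (5.46 − 1)/(5.46 + 1) = 4.46/6.46

|Γ| ≈ 0.69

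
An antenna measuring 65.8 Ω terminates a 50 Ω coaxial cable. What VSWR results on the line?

Γ = (65.8 − 50)/(65.8 + 50) = 0.136
VSWR = (1 + 0.136)/(1 − 0.136)

VSWR ≈ 1.32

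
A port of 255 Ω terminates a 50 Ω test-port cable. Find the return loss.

RL ≈ 3.45 dB

Γ = (255 − 50)/(255 + 50) = 0.672
RL = −20·log₁₀|Γ| = −20·log₁₀(0.672)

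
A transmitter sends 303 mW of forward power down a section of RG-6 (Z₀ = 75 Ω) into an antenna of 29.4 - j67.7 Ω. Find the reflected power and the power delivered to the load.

|Γ| = |(-45.6 − j67.7)/(104.4 − j67.7)| = 0.656
|Γ|² = 0.43
P_refl = |Γ|²·P_inc = 130 mW, P_del = (1 − |Γ|²)·P_inc = 173 mW

P_reflected ≈ 130 mW; P_delivered ≈ 173 mW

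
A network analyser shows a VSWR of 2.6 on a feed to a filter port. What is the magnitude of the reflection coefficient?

|Γ| ≈ 0.444

|Γ| = (S − 1)/(S + 1) = (2.6 − 1)/(2.6 + 1) = 1.6/3.6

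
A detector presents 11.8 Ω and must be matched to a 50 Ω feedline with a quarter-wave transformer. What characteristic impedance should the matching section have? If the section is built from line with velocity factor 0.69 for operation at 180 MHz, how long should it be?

Z_qwt ≈ 24.3 Ω; length ≈ 28.7 cm

Z_qwt = √(Z_0·R_L) = √(50 × 11.8) = √590
λ = 0.69·c/f = 1.15 m, so l = λ/4 = 0.287 m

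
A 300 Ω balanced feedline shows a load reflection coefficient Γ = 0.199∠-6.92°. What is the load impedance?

Z_L = Z_0·(1 + Γ)/(1 − Γ) = 300·(1.2 − j0.024)/(0.802 + j0.024)

Z_L ≈ 447 − j22.3 Ω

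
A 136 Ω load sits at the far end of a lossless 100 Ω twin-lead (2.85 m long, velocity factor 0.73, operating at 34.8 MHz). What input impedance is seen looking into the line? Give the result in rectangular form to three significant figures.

Z_in ≈ 127 + j22.1 Ω

λ = v/f = 0.73·c / 34.8 MHz = 6.29 m
βl = 2π·l/λ = 2π × 0.453 = 163°
tan(βl) = tan(163°) = -0.305
Z_in = Z_0·(Z_L + jZ_0·tanβl)/(Z_0 + jZ_L·tanβl)
     = 100·(136 − j30.5)/(100 − j41.5)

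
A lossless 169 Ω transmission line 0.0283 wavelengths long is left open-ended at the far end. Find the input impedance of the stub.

Z_in ≈ −j940 Ω

βl = 2π × 0.0283 = 10.2°
tan(βl) = 0.18
For an open-ended stub, Z_in = −jZ_0·cot(βl) = −jZ_0/tan(βl)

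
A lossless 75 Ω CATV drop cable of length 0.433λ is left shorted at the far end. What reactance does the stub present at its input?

X_in ≈ -33.6 Ω (capacitive)

βl = 2π × 0.433 = 156°
tan(βl) = -0.448
For a shorted stub, Z_in = jZ_0·tan(βl)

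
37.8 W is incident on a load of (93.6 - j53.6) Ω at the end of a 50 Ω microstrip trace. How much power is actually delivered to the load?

|Γ| = |(43.6 − j53.6)/(143.6 − j53.6)| = 0.451
|Γ|² = 0.203
P_refl = |Γ|²·P_inc = 7.68 W, P_del = (1 − |Γ|²)·P_inc = 30.1 W

P_delivered ≈ 30.1 W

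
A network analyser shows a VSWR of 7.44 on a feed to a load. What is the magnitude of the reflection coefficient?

|Γ| ≈ 0.763

|Γ| = (S − 1)/(S + 1) = (7.44 − 1)/(7.44 + 1) = 6.44/8.44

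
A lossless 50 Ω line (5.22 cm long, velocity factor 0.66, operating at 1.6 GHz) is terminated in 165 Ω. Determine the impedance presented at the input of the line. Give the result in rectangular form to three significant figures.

λ = v/f = 0.66·c / 1.6 GHz = 0.124 m
βl = 2π·l/λ = 2π × 0.422 = 152°
tan(βl) = tan(152°) = -0.535
Z_in = Z_0·(Z_L + jZ_0·tanβl)/(Z_0 + jZ_L·tanβl)
     = 50·(165 − j26.7)/(50 − j88.3)

Z_in ≈ 51.6 + j64.3 Ω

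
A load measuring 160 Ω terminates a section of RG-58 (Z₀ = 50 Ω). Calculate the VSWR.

VSWR ≈ 3.2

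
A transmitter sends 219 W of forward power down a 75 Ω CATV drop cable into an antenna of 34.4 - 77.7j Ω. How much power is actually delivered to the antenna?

P_delivered ≈ 126 W

|Γ| = |(-40.6 − j77.7)/(109.4 − j77.7)| = 0.653
|Γ|² = 0.427
P_refl = |Γ|²·P_inc = 93.5 W, P_del = (1 − |Γ|²)·P_inc = 126 W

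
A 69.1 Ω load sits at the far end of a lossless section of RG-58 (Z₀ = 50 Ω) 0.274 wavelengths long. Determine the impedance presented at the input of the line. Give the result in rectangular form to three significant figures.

βl = 2π × 0.274 = 98.6°
tan(βl) = tan(98.6°) = -6.58
Z_in = Z_0·(Z_L + jZ_0·tanβl)/(Z_0 + jZ_L·tanβl)
     = 50·(69.1 − j329)/(50 − j455)

Z_in ≈ 36.6 + j3.58 Ω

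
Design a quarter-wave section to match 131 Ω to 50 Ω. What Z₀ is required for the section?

Z_qwt = √(Z_0·R_L) = √(50 × 131) = √6550

Z_qwt ≈ 80.9 Ω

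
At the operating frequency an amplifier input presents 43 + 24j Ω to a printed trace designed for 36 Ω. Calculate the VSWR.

VSWR ≈ 1.87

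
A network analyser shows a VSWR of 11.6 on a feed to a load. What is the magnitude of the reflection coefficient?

|Γ| = (S − 1)/(S + 1) = (11.6 − 1)/(11.6 + 1) = 10.6/12.6

|Γ| ≈ 0.841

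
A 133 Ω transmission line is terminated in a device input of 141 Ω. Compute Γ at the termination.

Γ = (Z_L − Z_0)/(Z_L + Z_0) = (141 − 133)/(141 + 133) = 8/274

Γ = 0.0292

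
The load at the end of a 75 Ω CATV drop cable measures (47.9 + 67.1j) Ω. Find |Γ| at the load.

|Γ| ≈ 0.517

Γ = (Z_L − Z_0)/(Z_L + Z_0) = (-27.1 + j67.1)/(122.9 + j67.1)
|Γ| = 72.4/140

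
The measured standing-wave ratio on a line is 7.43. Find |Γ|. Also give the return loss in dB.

|Γ| ≈ 0.763; return loss ≈ 2.35 dB

|Γ| = (S − 1)/(S + 1) = (7.43 − 1)/(7.43 + 1) = 6.43/8.43
RL = −20·log₁₀|Γ| = −20·log₁₀(0.763)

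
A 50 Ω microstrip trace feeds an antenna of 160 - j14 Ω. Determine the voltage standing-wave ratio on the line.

VSWR ≈ 3.23

Γ = (Z_L − Z_0)/(Z_L + Z_0) = (110 − j14)/(210 − j14)
|Γ| = 111/210 = 0.527
VSWR = (1 + |Γ|)/(1 − |Γ|) = 1.53/0.473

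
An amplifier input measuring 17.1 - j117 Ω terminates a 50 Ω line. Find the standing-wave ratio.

Γ = (Z_L − Z_0)/(Z_L + Z_0) = (-32.9 − j117)/(67.1 − j117)
|Γ| = 122/135 = 0.901
VSWR = (1 + |Γ|)/(1 − |Γ|) = 1.9/0.0989

VSWR ≈ 19.2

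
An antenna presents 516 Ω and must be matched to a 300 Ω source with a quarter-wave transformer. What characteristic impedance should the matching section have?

Z_qwt ≈ 393 Ω

Z_qwt = √(Z_0·R_L) = √(300 × 516) = √154800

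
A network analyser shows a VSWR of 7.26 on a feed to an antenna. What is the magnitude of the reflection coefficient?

|Γ| ≈ 0.758

|Γ| = (S − 1)/(S + 1) = (7.26 − 1)/(7.26 + 1) = 6.26/8.26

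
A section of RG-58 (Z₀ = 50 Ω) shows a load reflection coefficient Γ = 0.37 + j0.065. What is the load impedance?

Z_L = Z_0·(1 + Γ)/(1 − Γ) = 50·(1.37 + j0.065)/(0.63 − j0.065)

Z_L ≈ 107 + j16.2 Ω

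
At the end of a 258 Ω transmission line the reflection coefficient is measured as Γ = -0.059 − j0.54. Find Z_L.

Z_L = Z_0·(1 + Γ)/(1 − Γ) = 258·(0.941 − j0.54)/(1.06 + j0.54)

Z_L ≈ 129 − j197 Ω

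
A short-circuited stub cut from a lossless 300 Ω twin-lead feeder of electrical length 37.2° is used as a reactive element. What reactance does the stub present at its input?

tan(βl) = 0.759
For a short-circuited stub, Z_in = jZ_0·tan(βl)

X_in ≈ 228 Ω (inductive)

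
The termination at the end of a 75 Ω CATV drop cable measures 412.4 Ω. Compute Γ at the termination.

Γ = (Z_L − Z_0)/(Z_L + Z_0) = (412.4 − 75)/(412.4 + 75) = 337.4/487.4

Γ = 0.692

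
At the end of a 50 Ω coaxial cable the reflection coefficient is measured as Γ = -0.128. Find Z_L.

Z_L ≈ 38.7 Ω

Z_L = Z_0·(1 + Γ)/(1 − Γ) = 50·(0.872)/(1.13)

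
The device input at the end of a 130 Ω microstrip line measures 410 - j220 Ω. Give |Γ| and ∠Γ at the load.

Γ ≈ 0.611 ∠ -16°

Γ = (Z_L − Z_0)/(Z_L + Z_0) = (280 − j220)/(540 − j220)
|Γ| = 356/583 = 0.611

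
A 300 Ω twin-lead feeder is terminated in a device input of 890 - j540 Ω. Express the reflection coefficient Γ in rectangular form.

Γ ≈ 0.582 − j0.19

Γ = (Z_L − Z_0)/(Z_L + Z_0) = (590 − j540)/(1190 − j540)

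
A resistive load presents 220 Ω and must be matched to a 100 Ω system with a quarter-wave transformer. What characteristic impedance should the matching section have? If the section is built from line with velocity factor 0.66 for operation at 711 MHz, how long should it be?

Z_qwt ≈ 148 Ω; length ≈ 6.96 cm

Z_qwt = √(Z_0·R_L) = √(100 × 220) = √22000
λ = 0.66·c/f = 0.278 m, so l = λ/4 = 0.0696 m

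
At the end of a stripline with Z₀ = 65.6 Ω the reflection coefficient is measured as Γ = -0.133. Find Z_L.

Z_L ≈ 50.2 Ω

Z_L = Z_0·(1 + Γ)/(1 − Γ) = 65.6·(0.867)/(1.13)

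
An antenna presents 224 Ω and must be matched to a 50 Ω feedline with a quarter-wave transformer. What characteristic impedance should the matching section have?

Z_qwt ≈ 106 Ω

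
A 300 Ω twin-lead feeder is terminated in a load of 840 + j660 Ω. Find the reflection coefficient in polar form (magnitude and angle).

Γ ≈ 0.647 ∠ 20.6°

Γ = (Z_L − Z_0)/(Z_L + Z_0) = (540 + j660)/(1140 + j660)
|Γ| = 853/1320 = 0.647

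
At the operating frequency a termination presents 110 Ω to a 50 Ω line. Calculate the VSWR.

VSWR ≈ 2.2

Γ = (110 − 50)/(110 + 50) = 0.375
VSWR = (1 + 0.375)/(1 − 0.375)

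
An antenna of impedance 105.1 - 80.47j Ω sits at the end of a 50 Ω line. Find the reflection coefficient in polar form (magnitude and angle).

Γ ≈ 0.558 ∠ -28.2°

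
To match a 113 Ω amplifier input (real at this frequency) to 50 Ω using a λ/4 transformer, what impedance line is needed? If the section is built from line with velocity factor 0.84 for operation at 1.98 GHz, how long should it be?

Z_qwt ≈ 75.2 Ω; length ≈ 3.18 cm

Z_qwt = √(Z_0·R_L) = √(50 × 113) = √5650
λ = 0.84·c/f = 0.127 m, so l = λ/4 = 0.0318 m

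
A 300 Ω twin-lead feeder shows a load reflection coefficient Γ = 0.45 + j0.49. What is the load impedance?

Z_L ≈ 308 + j542 Ω

Z_L = Z_0·(1 + Γ)/(1 − Γ) = 300·(1.45 + j0.49)/(0.55 − j0.49)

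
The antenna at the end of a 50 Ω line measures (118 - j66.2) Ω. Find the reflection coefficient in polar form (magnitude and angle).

Γ ≈ 0.526 ∠ -22.7°

Γ = (Z_L − Z_0)/(Z_L + Z_0) = (68 − j66.2)/(168 − j66.2)
|Γ| = 94.9/181 = 0.526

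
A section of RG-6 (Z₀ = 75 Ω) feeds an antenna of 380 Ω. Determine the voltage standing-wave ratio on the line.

VSWR ≈ 5.07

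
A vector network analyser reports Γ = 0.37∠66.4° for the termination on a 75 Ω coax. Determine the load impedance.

Z_L ≈ 77 + j60.5 Ω

Z_L = Z_0·(1 + Γ)/(1 − Γ) = 75·(1.15 + j0.339)/(0.852 − j0.339)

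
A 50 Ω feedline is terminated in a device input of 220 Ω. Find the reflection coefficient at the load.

Γ = (Z_L − Z_0)/(Z_L + Z_0) = (220 − 50)/(220 + 50) = 170/270

Γ = 0.63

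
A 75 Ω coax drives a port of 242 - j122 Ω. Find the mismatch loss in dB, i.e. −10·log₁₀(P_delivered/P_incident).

Γ = (167 − j122)/(317 − j122), |Γ| = 0.609
|Γ|² = 0.371, so P_del/P_inc = 1 − |Γ|² = 0.629
ML = −10·log₁₀(1 − |Γ|²)

mismatch loss ≈ 2.01 dB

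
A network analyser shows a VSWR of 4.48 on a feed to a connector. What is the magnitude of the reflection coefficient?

|Γ| ≈ 0.635

|Γ| = (S − 1)/(S + 1) = (4.48 − 1)/(4.48 + 1) = 3.48/5.48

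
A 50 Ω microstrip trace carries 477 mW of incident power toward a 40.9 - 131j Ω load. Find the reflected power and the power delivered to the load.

P_reflected ≈ 324 mW; P_delivered ≈ 153 mW

|Γ| = |(-9.1 − j131)/(90.9 − j131)| = 0.824
|Γ|² = 0.678
P_refl = |Γ|²·P_inc = 324 mW, P_del = (1 − |Γ|²)·P_inc = 153 mW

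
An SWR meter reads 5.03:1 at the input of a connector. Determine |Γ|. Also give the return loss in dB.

|Γ| = (S − 1)/(S + 1) = (5.03 − 1)/(5.03 + 1) = 4.03/6.03
RL = −20·log₁₀|Γ| = −20·log₁₀(0.668)

|Γ| ≈ 0.668; return loss ≈ 3.5 dB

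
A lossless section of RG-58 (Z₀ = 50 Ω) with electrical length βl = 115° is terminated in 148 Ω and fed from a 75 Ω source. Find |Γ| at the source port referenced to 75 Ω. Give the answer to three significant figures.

|Γ| ≈ 0.602

tan(βl) = -2.14
Z_in = Z_0·(Z_L + jZ_0·tanβl)/(Z_0 + jZ_L·tanβl) = 20.1 + j20.2 Ω
Γ_s = (Z_in − Z_s)/(Z_in + Z_s) = (-54.9 + j20.2)/(95.1 + j20.2), |Γ_s| = 0.602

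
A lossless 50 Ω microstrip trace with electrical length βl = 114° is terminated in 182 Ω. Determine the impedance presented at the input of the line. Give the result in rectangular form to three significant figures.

Z_in ≈ 16.2 + j20.3 Ω

tan(βl) = tan(114°) = -2.25
Z_in = Z_0·(Z_L + jZ_0·tanβl)/(Z_0 + jZ_L·tanβl)
     = 50·(182 − j112)/(50 − j409)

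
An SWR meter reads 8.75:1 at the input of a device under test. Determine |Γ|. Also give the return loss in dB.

|Γ| ≈ 0.795; return loss ≈ 1.99 dB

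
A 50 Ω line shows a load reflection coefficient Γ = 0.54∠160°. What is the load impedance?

Z_L = Z_0·(1 + Γ)/(1 − Γ) = 50·(0.493 + j0.185)/(1.51 − j0.185)

Z_L ≈ 15.4 + j8.01 Ω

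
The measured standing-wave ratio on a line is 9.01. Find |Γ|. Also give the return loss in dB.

|Γ| ≈ 0.8; return loss ≈ 1.94 dB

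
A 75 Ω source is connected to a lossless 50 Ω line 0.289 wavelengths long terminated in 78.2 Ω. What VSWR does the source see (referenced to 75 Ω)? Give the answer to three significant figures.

βl = 2π × 0.289 = 104°
tan(βl) = -4
Z_in = Z_0·(Z_L + jZ_0·tanβl)/(Z_0 + jZ_L·tanβl) = 33.1 + j7.21 Ω
Γ_s = (Z_in − Z_s)/(Z_in + Z_s) = (-41.9 + j7.21)/(108 + j7.21), |Γ_s| = 0.392
VSWR = (1 + |Γ_s|)/(1 − |Γ_s|)

VSWR ≈ 2.29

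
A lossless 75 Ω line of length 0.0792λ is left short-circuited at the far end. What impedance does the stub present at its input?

Z_in ≈ +j40.7 Ω

βl = 2π × 0.0792 = 28.5°
tan(βl) = 0.543
For a short-circuited stub, Z_in = jZ_0·tan(βl)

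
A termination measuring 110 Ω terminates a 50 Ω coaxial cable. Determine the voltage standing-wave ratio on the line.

Γ = (110 − 50)/(110 + 50) = 0.375
VSWR = (1 + 0.375)/(1 − 0.375)

VSWR ≈ 2.2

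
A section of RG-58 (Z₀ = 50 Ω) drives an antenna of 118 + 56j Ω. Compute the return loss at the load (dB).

RL ≈ 6.07 dB

Γ = (68 + j56)/(168 + j56), |Γ| = 0.497
RL = −20·log₁₀|Γ| = −20·log₁₀(0.497)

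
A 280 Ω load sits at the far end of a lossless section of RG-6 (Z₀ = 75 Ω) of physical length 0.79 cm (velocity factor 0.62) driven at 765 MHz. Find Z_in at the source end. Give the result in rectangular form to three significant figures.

Z_in ≈ 183 − j126 Ω

λ = v/f = 0.62·c / 765 MHz = 0.243 m
βl = 2π·l/λ = 2π × 0.0325 = 11.7°
tan(βl) = tan(11.7°) = 0.207
Z_in = Z_0·(Z_L + jZ_0·tanβl)/(Z_0 + jZ_L·tanβl)
     = 75·(280 + j15.5)/(75 + j58)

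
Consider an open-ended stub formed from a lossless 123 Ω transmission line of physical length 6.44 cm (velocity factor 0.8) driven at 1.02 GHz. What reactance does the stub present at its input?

λ = v/f = 0.8·c / 1.02 GHz = 0.235 m
βl = 2π·l/λ = 2π × 0.274 = 98.5°
tan(βl) = -6.67
For an open-ended stub, Z_in = −jZ_0·cot(βl) = −jZ_0/tan(βl)

X_in ≈ 18.5 Ω (inductive)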